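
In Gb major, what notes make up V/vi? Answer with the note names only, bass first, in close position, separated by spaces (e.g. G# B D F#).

The slash means an applied dominant: we want the dominant of vi. In Gb major, vi is Eb minor, and its dominant is built on Bb.
Building a major triad on Bb gives Bb-D-F.

Bb D F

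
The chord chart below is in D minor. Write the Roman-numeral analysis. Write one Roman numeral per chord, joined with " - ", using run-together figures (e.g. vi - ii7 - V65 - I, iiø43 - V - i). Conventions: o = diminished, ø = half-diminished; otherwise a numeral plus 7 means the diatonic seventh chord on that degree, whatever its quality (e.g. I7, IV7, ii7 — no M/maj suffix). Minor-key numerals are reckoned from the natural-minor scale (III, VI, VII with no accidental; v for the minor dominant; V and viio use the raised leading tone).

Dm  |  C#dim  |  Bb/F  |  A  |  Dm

i - viio - VI64 - V - i

Dm: root D is the tonic; minor triad there is i.
C#dim: diminished triad on C# = scale degree 7 → viio.
Bb/F: major triad on Bb = scale degree 6 → VI64.
A: root A is the dominant; major triad there is V.
Dm has root D, degree 1 in D minor, so i.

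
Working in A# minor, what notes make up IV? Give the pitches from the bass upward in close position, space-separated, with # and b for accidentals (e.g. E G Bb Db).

D# F## A#

Scale degree 4 in A# minor is D#; here the chord built on it is altered to a major triad. IV is the major subdominant, borrowed from the parallel major.
So the chord is D#-F##-A#, a major triad.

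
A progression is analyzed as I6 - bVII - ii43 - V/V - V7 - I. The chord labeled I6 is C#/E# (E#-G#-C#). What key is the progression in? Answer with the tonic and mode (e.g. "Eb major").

The anchor chord is a major triad on C#, labeled I6.
If C# is scale degree 1 and the mode makes that degree carry a major triad, the tonic is C# and the mode is major.

C# major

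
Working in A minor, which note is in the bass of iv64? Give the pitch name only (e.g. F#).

A

iv in A minor has root D; the chord is D-F-A.
The figure 64 means second inversion — the fifth is in the bass.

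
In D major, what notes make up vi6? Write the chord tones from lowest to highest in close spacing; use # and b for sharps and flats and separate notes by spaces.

D F# B

In D major, the sixth degree is B, and the diatonic chord built there is a minor triad.
Stacking thirds from B gives B-D-F#.
The figured bass 6 indicates first inversion, placing the third (D) in the bass: D-F#-B.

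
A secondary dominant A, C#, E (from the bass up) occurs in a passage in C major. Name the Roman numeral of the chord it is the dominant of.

The chord is a major triad on A.
A dominant resolves down a perfect fifth: A → D. In C major, D is scale degree 2, i.e. ii.

ii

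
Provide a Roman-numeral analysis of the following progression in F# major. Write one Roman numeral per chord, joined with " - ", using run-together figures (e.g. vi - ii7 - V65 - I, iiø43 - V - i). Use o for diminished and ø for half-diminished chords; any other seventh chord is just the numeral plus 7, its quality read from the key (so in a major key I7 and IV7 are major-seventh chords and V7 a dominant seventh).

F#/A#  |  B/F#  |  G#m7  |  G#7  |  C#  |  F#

F#/A# has root F#, degree 1 in F# major, so I6.
B/F# has root B, degree 4 in F# major, so IV64.
G#m7 has root G#, degree 2 in F# major, so ii7.
G#7: chromatic; G# is V of V, so V7/V.
C#: major triad on C# = scale degree 5 → V.
F#: root F# is the tonic; major triad there is I.

I6 - IV64 - ii7 - V7/V - V - I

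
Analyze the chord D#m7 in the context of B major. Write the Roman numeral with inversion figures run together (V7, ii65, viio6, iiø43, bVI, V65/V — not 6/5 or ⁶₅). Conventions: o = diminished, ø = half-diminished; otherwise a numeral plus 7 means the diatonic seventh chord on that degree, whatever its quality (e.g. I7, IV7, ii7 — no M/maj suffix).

iii7

The pitches D#-F#-A#-C# form a minor seventh chord rooted on D#.
In B major, D# is the mediant; the diatonic minor seventh chord there is iii7.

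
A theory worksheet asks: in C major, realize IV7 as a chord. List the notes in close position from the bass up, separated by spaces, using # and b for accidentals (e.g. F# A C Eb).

F A C E

The numeral's case and figure indicate a major seventh chord. In C major its root, the subdominant, is F.
That chord is spelled F-A-C-E.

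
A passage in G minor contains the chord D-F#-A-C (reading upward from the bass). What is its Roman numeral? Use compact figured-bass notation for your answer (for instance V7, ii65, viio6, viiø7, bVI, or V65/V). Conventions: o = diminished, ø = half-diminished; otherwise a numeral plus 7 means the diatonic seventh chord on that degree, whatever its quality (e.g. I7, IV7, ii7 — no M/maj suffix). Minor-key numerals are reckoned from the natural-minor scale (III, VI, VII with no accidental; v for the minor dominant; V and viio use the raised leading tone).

The pitches D-F#-A-C form a dominant seventh chord rooted on D.
D is scale degree 5 in G minor, and a dominant seventh chord on that degree is written V7.

V7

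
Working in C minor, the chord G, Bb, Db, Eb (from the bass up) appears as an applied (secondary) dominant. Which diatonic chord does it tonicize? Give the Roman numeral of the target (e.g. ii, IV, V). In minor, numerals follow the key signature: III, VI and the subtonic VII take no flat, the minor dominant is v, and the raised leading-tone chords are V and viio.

The chord is a dominant seventh chord on Eb.
A dominant resolves down a perfect fifth: Eb → Ab. In C minor, Ab is scale degree 6, i.e. VI.

VI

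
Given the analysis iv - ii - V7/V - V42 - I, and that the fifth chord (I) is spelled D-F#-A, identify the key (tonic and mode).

D major

The anchor chord is a major triad on D, labeled I.
If D is scale degree 1 and the mode makes that degree carry a major triad, the tonic is D and the mode is major.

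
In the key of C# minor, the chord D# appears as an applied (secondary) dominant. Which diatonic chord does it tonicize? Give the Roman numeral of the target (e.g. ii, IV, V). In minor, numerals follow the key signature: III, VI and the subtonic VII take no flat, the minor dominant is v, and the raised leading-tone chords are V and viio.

The chord is a major triad on D#.
A dominant resolves down a perfect fifth: D# → G#. In C# minor, G# is scale degree 5, i.e. V.

V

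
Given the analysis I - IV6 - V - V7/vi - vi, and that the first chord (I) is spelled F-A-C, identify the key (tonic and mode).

F major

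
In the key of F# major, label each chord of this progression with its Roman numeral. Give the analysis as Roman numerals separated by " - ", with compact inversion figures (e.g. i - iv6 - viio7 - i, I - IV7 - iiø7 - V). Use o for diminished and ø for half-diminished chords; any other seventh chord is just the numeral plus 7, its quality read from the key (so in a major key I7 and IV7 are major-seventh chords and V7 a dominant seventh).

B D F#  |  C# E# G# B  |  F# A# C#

B-D-F#: B with this quality isn't in the key; it's iv, borrowed from the parallel minor.
C#-E#-G#-B: root C# is the dominant; dominant seventh chord there is V7.
F#-A#-C# has root F#, degree 1 in F# major, so I.

iv - V7 - I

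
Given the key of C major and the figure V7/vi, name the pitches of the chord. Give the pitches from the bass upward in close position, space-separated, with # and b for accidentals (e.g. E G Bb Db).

E G# B D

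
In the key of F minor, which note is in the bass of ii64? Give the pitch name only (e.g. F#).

ii in F minor has root G; the chord is G-Bb-D.
The figure 64 means second inversion — the fifth is in the bass.

D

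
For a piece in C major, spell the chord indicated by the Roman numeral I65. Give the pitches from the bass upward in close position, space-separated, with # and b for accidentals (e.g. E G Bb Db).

The numeral's case and figure indicate a major seventh chord. In C major its root, the first degree, is C.
Stacking thirds from C gives C-E-G-B.
The figured bass 65 indicates first inversion, placing the third (E) in the bass: E-G-B-C.

E G B C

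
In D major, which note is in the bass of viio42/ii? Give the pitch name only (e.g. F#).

C

The applied chord viio42/ii is rooted on D#: D#-F#-A-C.
The figure 42 means third inversion — the seventh is in the bass.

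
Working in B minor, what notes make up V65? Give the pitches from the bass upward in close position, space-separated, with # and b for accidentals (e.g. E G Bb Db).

A# C# E F#

In B minor, scale degree 5 is F#. The dominant is major (leading tone raised), so V is a dominant seventh chord.
That chord is spelled F#-A#-C#-E.
With the 65 figure the chord is in first inversion; from the bass A# upward in close position it reads A#-C#-E-F#.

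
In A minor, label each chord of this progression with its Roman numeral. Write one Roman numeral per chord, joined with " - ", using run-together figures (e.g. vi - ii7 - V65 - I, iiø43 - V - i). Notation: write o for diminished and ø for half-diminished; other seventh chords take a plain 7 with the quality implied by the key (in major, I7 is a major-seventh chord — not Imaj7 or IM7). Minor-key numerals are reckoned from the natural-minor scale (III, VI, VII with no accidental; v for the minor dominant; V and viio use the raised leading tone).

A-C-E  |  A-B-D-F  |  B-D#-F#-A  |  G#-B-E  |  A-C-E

i - iiø42 - V7/V - V6 - i

A-C-E: minor triad on A = scale degree 1 → i.
A-B-D-F: root B is the supertonic; half-diminished seventh chord there is iiø42.
B-D#-F#-A is the secondary dominant of V (dominant seventh chord on B): V7/V.
G#-B-E: root E is the dominant; major triad there is V6.
A-C-E has root A, degree 1 in A minor, so i.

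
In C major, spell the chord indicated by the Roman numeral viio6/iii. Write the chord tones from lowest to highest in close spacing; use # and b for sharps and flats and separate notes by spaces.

viio6/iii is a secondary leading-tone chord. The target iii is E in C major; the applied chord is rooted a semitone below, on D#.
Building a diminished triad on D# gives D#-F#-A.
With the 6 figure the chord is in first inversion; from the bass F# upward in close position it reads F#-A-D#.

F# A D#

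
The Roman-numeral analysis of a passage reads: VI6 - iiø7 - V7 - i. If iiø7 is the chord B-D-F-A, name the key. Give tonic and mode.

iiø7 is given as B-D-F-A — a half-diminished seventh chord with root B.
If B is scale degree 2 and the mode makes that degree carry a half-diminished seventh chord, the tonic is A and the mode is minor.

A minor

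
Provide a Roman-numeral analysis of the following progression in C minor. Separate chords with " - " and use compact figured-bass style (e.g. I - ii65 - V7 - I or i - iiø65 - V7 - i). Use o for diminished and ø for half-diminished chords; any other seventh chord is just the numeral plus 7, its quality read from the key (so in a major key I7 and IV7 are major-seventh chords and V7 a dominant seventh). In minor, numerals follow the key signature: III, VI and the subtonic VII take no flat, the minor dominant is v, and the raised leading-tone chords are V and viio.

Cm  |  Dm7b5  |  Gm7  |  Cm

i - iiø7 - v7 - i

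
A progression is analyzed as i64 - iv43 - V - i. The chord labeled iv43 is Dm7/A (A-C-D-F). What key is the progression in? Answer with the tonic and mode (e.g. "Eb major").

A minor

The chord Dm7/A is a minor seventh chord rooted on D; its label is iv43.
iv43 on D implies D is the subdominant; that puts the tonic at A, and the lowercase numeral fits minor mode.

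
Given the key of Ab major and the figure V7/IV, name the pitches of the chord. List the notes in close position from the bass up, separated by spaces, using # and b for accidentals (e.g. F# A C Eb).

Ab C Eb Gb

The slash means an applied dominant: we want the dominant of IV. In Ab major, IV is Db major, and its dominant is built on Ab.
Building a dominant seventh chord on Ab gives Ab-C-Eb-Gb.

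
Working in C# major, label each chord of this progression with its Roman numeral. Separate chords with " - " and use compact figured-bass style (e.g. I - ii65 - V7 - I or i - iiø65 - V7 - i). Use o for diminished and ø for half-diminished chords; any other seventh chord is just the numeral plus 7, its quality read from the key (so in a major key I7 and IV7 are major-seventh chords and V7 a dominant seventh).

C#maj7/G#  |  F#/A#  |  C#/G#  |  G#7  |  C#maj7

I43 - IV6 - I64 - V7 - I7

C#maj7/G#: root C# is the tonic; major seventh chord there is I43.
F#/A# has root F#, degree 4 in C# major, so IV6.
C#/G#: major triad on C# = scale degree 1 → I64.
G#7: dominant seventh chord on G# = scale degree 5 → V7.
C#maj7 has root C#, degree 1 in C# major, so I7.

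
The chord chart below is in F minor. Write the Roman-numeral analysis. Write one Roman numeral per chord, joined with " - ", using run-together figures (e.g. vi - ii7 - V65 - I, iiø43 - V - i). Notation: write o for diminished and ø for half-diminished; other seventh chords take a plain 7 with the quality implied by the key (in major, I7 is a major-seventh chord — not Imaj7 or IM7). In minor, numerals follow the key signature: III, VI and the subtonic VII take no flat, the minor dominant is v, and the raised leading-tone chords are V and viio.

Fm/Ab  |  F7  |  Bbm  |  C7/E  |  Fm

i6 - V7/iv - iv - V65 - i

Fm/Ab: minor triad on F = scale degree 1 → i6.
F7 is the secondary dominant of iv (dominant seventh chord on F): V7/iv.
Bbm: root Bb is the subdominant; minor triad there is iv.
C7/E: dominant seventh chord on C = scale degree 5 → V65.
Fm has root F, degree 1 in F minor, so i.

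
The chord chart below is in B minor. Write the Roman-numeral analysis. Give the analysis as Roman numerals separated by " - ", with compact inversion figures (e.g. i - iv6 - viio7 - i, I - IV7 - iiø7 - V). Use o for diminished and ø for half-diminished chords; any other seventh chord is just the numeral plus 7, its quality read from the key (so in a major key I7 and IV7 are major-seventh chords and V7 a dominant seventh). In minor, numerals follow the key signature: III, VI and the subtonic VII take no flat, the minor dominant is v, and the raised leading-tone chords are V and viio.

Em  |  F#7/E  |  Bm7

iv - V42 - i7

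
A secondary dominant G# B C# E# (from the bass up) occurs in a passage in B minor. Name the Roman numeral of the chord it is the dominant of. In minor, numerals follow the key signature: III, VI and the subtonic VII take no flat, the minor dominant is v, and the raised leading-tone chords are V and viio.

The chord is a dominant seventh chord on C#.
A dominant resolves down a perfect fifth: C# → F#. In B minor, F# is scale degree 5, i.e. V.

V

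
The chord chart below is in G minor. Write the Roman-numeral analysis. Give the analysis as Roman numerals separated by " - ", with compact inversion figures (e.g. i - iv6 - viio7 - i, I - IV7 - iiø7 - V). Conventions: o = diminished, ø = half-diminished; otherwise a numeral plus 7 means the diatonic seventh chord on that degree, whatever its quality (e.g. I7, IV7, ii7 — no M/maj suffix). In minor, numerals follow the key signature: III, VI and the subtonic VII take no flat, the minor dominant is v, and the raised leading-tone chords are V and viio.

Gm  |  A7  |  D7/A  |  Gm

Gm: root G is the tonic; minor triad there is i.
A7 is the secondary dominant of V (dominant seventh chord on A): V7/V.
D7/A has root D, degree 5 in G minor, so V43.
Gm: minor triad on G = scale degree 1 → i.

i - V7/V - V43 - i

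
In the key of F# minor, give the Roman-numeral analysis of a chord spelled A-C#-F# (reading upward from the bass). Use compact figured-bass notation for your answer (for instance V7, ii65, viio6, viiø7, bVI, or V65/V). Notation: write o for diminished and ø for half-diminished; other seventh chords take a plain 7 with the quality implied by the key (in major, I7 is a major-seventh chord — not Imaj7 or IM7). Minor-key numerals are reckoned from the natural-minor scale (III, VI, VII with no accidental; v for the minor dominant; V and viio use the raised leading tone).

i6

Stacked in thirds the chord is F#-A-C#: a minor triad on F#.
In F# minor, F# is the tonic; the diatonic minor triad there is i.
With A in the bass the chord is in first inversion, so the figured bass is 6.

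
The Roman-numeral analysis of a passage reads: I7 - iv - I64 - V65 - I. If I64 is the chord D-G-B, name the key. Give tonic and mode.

I64 is given as D-G-B — a major triad with root G.
If G is scale degree 1 and the mode makes that degree carry a major triad, the tonic is G and the mode is major.

G major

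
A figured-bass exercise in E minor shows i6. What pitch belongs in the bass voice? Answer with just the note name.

G

i in E minor has root E; the chord is E-G-B.
The figure 6 means first inversion — the third is in the bass.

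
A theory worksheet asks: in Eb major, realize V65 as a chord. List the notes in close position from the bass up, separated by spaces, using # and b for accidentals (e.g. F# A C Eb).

The numeral's case and figure indicate a dominant seventh chord. In Eb major its root, the dominant, is Bb.
Stacking thirds from Bb gives Bb-D-F-Ab.
With the 65 figure the chord is in first inversion; from the bass D upward in close position it reads D-F-Ab-Bb.

D F Ab Bb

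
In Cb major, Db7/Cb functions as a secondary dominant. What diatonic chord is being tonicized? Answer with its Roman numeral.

The chord is a dominant seventh chord on Db.
A dominant resolves down a perfect fifth: Db → Gb. In Cb major, Gb is scale degree 5, i.e. V.

V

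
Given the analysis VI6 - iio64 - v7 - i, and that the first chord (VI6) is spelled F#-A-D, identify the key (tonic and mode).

F# minor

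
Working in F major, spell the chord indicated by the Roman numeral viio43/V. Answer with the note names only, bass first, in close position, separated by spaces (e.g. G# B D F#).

F Ab B D

The slash marks an applied leading-tone chord: viio of V. In F major, V is C, so the leading tone to it is B, a half step below.
Building a fully diminished seventh chord on B gives B-D-F-Ab.
With the 43 figure the chord is in second inversion; from the bass F upward in close position it reads F-Ab-B-D.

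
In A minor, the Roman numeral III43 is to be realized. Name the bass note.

III in A minor has root C; the chord is C-E-G-B.
The figure 43 means second inversion — the fifth is in the bass.

G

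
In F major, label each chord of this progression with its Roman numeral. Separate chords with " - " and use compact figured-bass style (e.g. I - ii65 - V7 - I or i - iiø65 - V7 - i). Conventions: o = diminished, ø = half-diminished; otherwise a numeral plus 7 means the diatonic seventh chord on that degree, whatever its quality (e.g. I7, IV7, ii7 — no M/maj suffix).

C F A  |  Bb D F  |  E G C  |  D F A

I64 - IV - V6 - vi

C-F-A: root F is the tonic; major triad there is I64.
Bb-D-F: major triad on Bb = scale degree 4 → IV.
E-G-C: major triad on C = scale degree 5 → V6.
D-F-A has root D, degree 6 in F major, so vi.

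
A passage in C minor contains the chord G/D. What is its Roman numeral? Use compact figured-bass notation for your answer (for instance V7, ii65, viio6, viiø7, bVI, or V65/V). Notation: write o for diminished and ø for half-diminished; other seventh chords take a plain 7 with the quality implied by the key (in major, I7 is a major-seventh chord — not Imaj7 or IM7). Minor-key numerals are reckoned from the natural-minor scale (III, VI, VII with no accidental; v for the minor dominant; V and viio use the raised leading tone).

Stacked in thirds the chord is G-B-D: a major triad on G.
In C minor, G is the dominant; the diatonic major triad there is V.
With D in the bass the chord is in second inversion, so the figured bass is 64.

V64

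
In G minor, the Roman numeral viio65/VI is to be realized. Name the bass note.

F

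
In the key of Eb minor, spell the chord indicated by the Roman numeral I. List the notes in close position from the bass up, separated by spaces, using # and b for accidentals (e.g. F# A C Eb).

Eb G Bb

I is the major tonic (Picardy third), borrowed from the parallel major. In Eb minor that root is Eb.
So the chord is Eb-G-Bb.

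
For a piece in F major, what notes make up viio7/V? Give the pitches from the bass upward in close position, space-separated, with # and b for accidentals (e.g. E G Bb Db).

The slash marks an applied leading-tone chord: viio of V. In F major, V is C, so the leading tone to it is B, a half step below.
Building a fully diminished seventh chord on B gives B-D-F-Ab.

B D F Ab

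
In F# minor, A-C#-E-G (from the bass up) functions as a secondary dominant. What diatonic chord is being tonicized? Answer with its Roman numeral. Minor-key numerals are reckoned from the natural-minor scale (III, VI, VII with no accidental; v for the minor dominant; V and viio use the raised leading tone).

The chord is a dominant seventh chord on A.
A dominant resolves down a perfect fifth: A → D. In F# minor, D is scale degree 6, i.e. VI.

VI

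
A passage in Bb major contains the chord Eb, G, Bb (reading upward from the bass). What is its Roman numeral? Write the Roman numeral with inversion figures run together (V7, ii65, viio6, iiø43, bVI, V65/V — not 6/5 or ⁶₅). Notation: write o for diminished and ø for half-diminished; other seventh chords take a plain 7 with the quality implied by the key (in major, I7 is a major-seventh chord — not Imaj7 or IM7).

Stacked in thirds the chord is Eb-G-Bb: a major triad on Eb.
In Bb major, Eb is the subdominant; the diatonic major triad there is IV.

IV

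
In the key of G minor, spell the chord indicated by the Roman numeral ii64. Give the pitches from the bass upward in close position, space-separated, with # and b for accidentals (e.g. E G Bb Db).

ii64 is the minor supertonic, borrowed from the parallel major (the Dorian ii). In G minor that root is A.
So the chord is A-C-E.
With the 64 figure the chord is in second inversion; from the bass E upward in close position it reads E-A-C.

E A C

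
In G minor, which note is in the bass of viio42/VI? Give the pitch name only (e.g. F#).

Cb

The applied chord viio42/VI is rooted on D: D-F-Ab-Cb.
The figure 42 means third inversion — the seventh is in the bass.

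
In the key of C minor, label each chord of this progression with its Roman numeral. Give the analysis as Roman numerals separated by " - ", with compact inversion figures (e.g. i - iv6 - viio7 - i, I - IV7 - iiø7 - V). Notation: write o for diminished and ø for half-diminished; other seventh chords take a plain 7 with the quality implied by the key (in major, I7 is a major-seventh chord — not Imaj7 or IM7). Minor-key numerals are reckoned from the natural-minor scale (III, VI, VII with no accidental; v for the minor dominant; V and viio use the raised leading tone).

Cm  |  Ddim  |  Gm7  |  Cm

Cm: minor triad on C = scale degree 1 → i.
Ddim: root D is the supertonic; diminished triad there is iio.
Gm7: minor seventh chord on G = scale degree 5 → v7.
Cm has root C, degree 1 in C minor, so i.

i - iio - v7 - i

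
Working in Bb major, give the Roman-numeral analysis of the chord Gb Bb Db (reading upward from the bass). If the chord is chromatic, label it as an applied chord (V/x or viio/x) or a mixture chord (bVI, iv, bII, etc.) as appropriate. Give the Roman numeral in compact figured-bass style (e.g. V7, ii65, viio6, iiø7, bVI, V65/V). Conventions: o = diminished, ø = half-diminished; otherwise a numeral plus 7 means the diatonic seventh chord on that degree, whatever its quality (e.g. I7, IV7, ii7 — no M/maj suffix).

bVI

The pitches Gb-Bb-Db form a major triad rooted on Gb.
Gb is the lowered sixth degree of Bb major (diatonic 6 would be G). This is a major triad on the lowered sixth degree, borrowed from the parallel minor.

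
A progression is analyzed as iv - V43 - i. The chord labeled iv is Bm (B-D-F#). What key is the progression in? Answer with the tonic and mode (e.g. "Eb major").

F# minor

iv is given as B-D-F# — a minor triad with root B.
iv on B implies B is the subdominant; that puts the tonic at F#, and the lowercase numeral fits minor mode.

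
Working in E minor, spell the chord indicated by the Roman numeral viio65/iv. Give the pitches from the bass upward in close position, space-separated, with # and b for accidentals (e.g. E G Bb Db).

viio65/iv is a secondary leading-tone chord. The target iv is A in E minor; the applied chord is rooted a semitone below, on G#.
Building a fully diminished seventh chord on G# gives G#-B-D-F.
The figured bass 65 indicates first inversion, placing the third (B) in the bass: B-D-F-G#.

B D F G#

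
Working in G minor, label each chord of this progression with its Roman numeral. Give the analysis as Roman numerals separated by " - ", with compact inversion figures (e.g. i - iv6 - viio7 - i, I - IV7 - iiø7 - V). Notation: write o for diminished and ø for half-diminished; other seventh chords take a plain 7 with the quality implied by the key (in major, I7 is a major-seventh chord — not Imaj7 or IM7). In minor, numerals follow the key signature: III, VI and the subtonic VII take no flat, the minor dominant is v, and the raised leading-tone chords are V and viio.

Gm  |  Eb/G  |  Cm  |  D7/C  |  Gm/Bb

Gm: root G is the tonic; minor triad there is i.
Eb/G has root Eb, degree 6 in G minor, so VI6.
Cm: root C is the subdominant; minor triad there is iv.
D7/C: root D is the dominant; dominant seventh chord there is V42.
Gm/Bb: root G is the tonic; minor triad there is i6.

i - VI6 - iv - V42 - i6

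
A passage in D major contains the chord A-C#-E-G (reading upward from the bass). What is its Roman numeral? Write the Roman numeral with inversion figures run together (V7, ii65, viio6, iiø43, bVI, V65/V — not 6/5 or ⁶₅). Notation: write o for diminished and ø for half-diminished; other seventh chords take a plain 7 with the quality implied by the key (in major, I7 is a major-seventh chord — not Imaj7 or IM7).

Stacked in thirds the chord is A-C#-E-G: a dominant seventh chord on A.
In D major, A is the dominant; the diatonic dominant seventh chord there is V7.

V7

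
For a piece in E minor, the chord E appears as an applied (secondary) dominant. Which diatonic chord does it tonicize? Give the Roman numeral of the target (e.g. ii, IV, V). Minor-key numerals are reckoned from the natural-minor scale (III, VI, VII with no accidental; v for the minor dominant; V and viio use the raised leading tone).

iv

The chord is a major triad on E.
A dominant resolves down a perfect fifth: E → A. In E minor, A is scale degree 4, i.e. iv.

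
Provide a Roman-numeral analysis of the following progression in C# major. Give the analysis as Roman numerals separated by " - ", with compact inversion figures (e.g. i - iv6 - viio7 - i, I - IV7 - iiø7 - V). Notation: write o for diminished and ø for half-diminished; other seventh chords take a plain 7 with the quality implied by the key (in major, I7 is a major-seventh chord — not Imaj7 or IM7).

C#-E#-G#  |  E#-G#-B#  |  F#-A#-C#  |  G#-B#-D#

C#-E#-G# has root C#, degree 1 in C# major, so I.
E#-G#-B#: minor triad on E# = scale degree 3 → iii.
F#-A#-C#: major triad on F# = scale degree 4 → IV.
G#-B#-D# has root G#, degree 5 in C# major, so V.

I - iii - IV - V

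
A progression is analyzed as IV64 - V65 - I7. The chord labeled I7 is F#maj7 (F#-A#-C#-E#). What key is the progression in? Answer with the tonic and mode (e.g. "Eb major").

I7 is given as F#-A#-C#-E# — a major seventh chord with root F#.
If F# is scale degree 1 and the mode makes that degree carry a major seventh chord, the tonic is F# and the mode is major.

F# major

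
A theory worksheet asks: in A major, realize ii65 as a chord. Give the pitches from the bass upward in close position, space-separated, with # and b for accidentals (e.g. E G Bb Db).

D F# A B

In A major, the supertonic is B, and the diatonic chord built there is a minor seventh chord.
Stacking thirds from B gives B-D-F#-A.
The figured bass 65 indicates first inversion, placing the third (D) in the bass: D-F#-A-B.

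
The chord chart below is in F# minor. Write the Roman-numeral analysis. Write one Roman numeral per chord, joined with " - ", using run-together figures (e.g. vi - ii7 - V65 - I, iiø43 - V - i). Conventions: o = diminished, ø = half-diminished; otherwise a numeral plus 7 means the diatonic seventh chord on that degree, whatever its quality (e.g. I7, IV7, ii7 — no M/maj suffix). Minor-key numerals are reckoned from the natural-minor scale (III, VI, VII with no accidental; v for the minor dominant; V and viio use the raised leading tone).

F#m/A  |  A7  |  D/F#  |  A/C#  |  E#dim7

F#m/A: root F# is the tonic; minor triad there is i6.
A7 is the secondary dominant of VI (dominant seventh chord on A): V7/VI.
D/F# has root D, degree 6 in F# minor, so VI6.
A/C# has root A, degree 3 in F# minor, so III6.
E#dim7 has root E#, degree 7 in F# minor, so viio7.

i6 - V7/VI - VI6 - III6 - viio7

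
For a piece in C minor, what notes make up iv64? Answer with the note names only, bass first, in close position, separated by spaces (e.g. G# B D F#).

In C minor, the fourth degree is F, and the diatonic chord built there is a minor triad.
Stacking thirds from F gives F-Ab-C.
The figured bass 64 indicates second inversion, placing the fifth (C) in the bass: C-F-Ab.

C F Ab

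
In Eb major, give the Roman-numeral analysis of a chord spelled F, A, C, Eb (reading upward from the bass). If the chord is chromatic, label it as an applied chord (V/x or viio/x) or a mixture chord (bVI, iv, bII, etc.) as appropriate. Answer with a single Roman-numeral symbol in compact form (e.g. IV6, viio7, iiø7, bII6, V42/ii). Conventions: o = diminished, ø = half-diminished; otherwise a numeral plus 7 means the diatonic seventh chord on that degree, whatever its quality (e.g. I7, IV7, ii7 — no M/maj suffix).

V7/V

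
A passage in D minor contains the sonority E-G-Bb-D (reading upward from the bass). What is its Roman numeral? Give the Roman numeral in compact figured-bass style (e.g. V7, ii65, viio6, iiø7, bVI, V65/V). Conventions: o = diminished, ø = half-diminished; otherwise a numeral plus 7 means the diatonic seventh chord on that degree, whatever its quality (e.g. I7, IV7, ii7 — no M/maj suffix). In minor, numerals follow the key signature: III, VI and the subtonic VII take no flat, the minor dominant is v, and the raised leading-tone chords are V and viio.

iiø7

The pitches E-G-Bb-D form a half-diminished seventh chord rooted on E.
E is scale degree 2 in D minor, and a half-diminished seventh chord on that degree is written iiø7.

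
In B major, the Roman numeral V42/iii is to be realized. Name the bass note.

The applied chord V42/iii is rooted on A#: A#-C##-E#-G#.
The figure 42 means third inversion — the seventh is in the bass.

G#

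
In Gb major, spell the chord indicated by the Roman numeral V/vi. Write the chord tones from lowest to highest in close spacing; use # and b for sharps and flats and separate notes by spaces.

Bb D F

The slash means an applied dominant: we want the dominant of vi. In Gb major, vi is Eb minor, and its dominant is built on Bb.
Building a major triad on Bb gives Bb-D-F.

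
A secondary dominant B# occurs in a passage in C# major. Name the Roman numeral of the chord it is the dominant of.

iii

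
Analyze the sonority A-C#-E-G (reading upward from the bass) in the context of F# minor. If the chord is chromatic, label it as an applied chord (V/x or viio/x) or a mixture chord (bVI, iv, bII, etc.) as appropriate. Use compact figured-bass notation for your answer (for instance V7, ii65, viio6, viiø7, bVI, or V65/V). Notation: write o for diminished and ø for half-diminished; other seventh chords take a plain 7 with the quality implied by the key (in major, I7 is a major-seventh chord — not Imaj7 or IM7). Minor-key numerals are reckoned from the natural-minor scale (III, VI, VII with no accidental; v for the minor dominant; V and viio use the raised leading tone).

V7/VI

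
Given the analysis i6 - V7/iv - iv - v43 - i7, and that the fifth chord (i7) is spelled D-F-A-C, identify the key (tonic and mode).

D minor

The anchor chord is a minor seventh chord on D, labeled i7.
If D is scale degree 1 and the mode makes that degree carry a minor seventh chord, the tonic is D and the mode is minor.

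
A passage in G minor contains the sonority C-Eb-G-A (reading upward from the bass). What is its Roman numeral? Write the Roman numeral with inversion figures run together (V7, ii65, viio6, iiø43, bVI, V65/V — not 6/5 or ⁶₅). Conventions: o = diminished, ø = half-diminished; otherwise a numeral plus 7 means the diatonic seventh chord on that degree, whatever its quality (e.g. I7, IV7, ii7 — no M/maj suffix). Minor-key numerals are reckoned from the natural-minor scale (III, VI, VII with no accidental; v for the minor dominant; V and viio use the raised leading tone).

The pitches A-C-Eb-G form a half-diminished seventh chord rooted on A.
A is scale degree 2 in G minor, and a half-diminished seventh chord on that degree is written iiø7.
With C in the bass the chord is in first inversion, so the figured bass is 65.

iiø65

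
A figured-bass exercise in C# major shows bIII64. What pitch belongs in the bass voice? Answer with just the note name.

B

bIII in C# major has root E; the chord is E-G#-B.
The figure 64 means second inversion — the fifth is in the bass.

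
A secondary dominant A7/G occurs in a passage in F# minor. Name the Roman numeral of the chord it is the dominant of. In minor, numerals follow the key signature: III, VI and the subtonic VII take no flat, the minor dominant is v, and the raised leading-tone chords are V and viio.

VI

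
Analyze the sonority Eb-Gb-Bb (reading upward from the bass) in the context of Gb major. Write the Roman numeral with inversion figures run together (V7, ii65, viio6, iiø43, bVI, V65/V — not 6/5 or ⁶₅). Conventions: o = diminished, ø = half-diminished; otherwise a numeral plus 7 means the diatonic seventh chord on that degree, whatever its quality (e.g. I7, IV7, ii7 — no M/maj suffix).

Stacked in thirds the chord is Eb-Gb-Bb: a minor triad on Eb.
Eb is scale degree 6 in Gb major, and a minor triad on that degree is written vi.

vi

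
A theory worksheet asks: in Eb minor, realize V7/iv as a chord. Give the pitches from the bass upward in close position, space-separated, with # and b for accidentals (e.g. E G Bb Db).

Eb G Bb Db

The slash means an applied dominant: we want the dominant of iv. In Eb minor, iv is Ab minor, and its dominant is built on Eb.
Building a dominant seventh chord on Eb gives Eb-G-Bb-Db.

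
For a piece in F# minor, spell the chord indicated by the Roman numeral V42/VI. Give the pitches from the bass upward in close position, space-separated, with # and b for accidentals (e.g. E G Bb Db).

G A C# E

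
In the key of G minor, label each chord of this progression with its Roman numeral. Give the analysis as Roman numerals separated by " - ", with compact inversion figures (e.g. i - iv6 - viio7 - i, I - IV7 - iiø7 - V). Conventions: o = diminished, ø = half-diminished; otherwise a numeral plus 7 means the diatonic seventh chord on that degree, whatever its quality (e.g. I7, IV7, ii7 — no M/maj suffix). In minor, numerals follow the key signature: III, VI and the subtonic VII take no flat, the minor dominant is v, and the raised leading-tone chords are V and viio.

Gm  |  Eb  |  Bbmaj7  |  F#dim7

i - VI - III7 - viio7

Gm: minor triad on G = scale degree 1 → i.
Eb has root Eb, degree 6 in G minor, so VI.
Bbmaj7: major seventh chord on Bb = scale degree 3 → III7.
F#dim7 has root F#, degree 7 in G minor, so viio7.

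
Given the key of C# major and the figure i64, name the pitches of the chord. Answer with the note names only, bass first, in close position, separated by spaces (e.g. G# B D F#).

Scale degree 1 in C# major is C#; here the chord built on it is altered to a minor triad. i64 is the minor tonic, borrowed from the parallel minor.
So the chord is C#-E-G#.
The figured bass 64 indicates second inversion, placing the fifth (G#) in the bass: G#-C#-E.

G# C# E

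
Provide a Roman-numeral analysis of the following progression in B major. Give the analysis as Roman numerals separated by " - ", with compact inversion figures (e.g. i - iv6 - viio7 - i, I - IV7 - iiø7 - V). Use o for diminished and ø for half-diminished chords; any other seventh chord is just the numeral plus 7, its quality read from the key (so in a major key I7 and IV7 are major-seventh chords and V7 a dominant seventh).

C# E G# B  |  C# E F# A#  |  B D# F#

ii7 - V43 - I

C#-E-G#-B: minor seventh chord on C# = scale degree 2 → ii7.
C#-E-F#-A# has root F#, degree 5 in B major, so V43.
B-D#-F# has root B, degree 1 in B major, so I.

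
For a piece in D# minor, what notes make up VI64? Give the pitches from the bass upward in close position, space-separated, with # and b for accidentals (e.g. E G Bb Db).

F# B D#

The numeral's case and figure indicate a major triad. In D# minor its root, the submediant, is B.
Stacking thirds from B gives B-D#-F#.
With the 64 figure the chord is in second inversion; from the bass F# upward in close position it reads F#-B-D#.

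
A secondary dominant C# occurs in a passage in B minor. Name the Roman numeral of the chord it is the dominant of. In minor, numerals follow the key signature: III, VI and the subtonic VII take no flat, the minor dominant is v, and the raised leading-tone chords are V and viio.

V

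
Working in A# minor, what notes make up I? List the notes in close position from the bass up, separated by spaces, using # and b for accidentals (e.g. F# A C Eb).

A# C## E#

I is the major tonic (Picardy third), borrowed from the parallel major. In A# minor that root is A#.
So the chord is A#-C##-E#, a major triad.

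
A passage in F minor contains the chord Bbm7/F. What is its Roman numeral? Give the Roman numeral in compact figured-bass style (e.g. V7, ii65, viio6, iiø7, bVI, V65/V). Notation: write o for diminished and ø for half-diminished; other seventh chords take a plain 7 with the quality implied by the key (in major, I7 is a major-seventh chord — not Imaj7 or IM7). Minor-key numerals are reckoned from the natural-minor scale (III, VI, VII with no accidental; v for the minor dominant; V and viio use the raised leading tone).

Stacked in thirds the chord is Bb-Db-F-Ab: a minor seventh chord on Bb.
Bb is scale degree 4 in F minor, and a minor seventh chord on that degree is written iv7.
With F in the bass the chord is in second inversion, so the figured bass is 43.

iv43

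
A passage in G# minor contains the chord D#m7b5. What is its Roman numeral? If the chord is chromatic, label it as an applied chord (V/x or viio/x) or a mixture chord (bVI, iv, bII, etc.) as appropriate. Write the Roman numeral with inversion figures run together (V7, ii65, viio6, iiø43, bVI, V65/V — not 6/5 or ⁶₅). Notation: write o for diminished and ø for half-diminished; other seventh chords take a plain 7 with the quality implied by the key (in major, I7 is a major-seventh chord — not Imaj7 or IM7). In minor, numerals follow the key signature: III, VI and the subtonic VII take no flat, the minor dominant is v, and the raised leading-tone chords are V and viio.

Stacked in thirds the chord is D#-F#-A-C#: a half-diminished seventh chord on D#.
D# sits a half step below E (VI in G# minor); a diminished chord there is the applied leading-tone chord of VI.

viiø7/VI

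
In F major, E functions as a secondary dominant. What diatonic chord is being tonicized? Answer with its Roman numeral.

The chord is a major triad on E.
A dominant resolves down a perfect fifth: E → A. In F major, A is scale degree 3, i.e. iii.

iii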